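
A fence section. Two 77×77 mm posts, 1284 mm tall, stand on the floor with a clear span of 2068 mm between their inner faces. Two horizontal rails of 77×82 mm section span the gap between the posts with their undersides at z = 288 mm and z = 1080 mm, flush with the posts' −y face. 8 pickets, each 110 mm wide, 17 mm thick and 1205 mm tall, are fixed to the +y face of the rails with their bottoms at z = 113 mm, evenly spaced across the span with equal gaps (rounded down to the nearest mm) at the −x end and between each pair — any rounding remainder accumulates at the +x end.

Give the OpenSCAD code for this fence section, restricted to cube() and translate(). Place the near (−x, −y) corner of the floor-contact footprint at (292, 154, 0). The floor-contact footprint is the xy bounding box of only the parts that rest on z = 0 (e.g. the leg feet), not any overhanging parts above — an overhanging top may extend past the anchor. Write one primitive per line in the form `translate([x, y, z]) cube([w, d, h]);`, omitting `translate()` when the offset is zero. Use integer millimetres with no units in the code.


translate([292, 154, 0]) cube([77, 77, 1284]);
translate([2437, 154, 0]) cube([77, 77, 1284]);
translate([369, 154, 288]) cube([2068, 77, 82]);
translate([369, 154, 1080]) cube([2068, 77, 82]);
translate([501, 231, 113]) cube([110, 17, 1205]);
translate([743, 231, 113]) cube([110, 17, 1205]);
translate([985, 231, 113]) cube([110, 17, 1205]);
translate([1227, 231, 113]) cube([110, 17, 1205]);
translate([1469, 231, 113]) cube([110, 17, 1205]);
translate([1711, 231, 113]) cube([110, 17, 1205]);
translate([1953, 231, 113]) cube([110, 17, 1205]);
translate([2195, 231, 113]) cube([110, 17, 1205]);


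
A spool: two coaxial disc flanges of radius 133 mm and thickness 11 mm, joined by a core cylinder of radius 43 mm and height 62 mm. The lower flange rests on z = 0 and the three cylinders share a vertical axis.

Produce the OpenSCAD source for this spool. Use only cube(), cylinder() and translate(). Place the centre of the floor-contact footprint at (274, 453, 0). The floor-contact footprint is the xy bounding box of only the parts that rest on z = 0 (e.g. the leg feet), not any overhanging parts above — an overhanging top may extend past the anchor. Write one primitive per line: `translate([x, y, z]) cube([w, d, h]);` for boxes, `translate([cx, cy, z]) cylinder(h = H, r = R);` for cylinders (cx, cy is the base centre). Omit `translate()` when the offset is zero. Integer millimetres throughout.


translate([274, 453, 0]) cylinder(h = 11, r = 133);
translate([274, 453, 11]) cylinder(h = 62, r = 43);
translate([274, 453, 73]) cylinder(h = 11, r = 133);


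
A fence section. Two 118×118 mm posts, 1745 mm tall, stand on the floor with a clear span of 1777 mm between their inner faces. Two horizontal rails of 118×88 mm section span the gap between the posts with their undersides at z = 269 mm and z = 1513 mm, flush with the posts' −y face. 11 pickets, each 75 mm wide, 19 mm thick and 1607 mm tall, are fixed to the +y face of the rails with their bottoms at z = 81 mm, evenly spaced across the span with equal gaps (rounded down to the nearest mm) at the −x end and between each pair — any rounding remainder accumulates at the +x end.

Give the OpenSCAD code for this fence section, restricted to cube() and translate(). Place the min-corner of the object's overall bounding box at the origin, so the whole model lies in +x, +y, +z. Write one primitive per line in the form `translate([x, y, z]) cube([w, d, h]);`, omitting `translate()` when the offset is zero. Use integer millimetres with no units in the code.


cube([118, 118, 1745]);
translate([1895, 0, 0]) cube([118, 118, 1745]);
translate([118, 0, 269]) cube([1777, 118, 88]);
translate([118, 0, 1513]) cube([1777, 118, 88]);
translate([197, 118, 81]) cube([75, 19, 1607]);
translate([351, 118, 81]) cube([75, 19, 1607]);
translate([505, 118, 81]) cube([75, 19, 1607]);
translate([659, 118, 81]) cube([75, 19, 1607]);
translate([813, 118, 81]) cube([75, 19, 1607]);
translate([967, 118, 81]) cube([75, 19, 1607]);
translate([1121, 118, 81]) cube([75, 19, 1607]);
translate([1275, 118, 81]) cube([75, 19, 1607]);
translate([1429, 118, 81]) cube([75, 19, 1607]);
translate([1583, 118, 81]) cube([75, 19, 1607]);
translate([1737, 118, 81]) cube([75, 19, 1607]);


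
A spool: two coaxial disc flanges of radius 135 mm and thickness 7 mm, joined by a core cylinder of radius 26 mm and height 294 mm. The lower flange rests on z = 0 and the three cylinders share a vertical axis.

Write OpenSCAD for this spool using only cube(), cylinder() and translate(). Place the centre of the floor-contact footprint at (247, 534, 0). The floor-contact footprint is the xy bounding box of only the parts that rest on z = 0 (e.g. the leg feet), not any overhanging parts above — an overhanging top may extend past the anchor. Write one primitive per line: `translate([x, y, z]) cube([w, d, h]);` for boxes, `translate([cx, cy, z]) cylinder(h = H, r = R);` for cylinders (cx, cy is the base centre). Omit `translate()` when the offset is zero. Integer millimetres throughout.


translate([247, 534, 0]) cylinder(h = 7, r = 135);
translate([247, 534, 7]) cylinder(h = 294, r = 26);
translate([247, 534, 301]) cylinder(h = 7, r = 135);


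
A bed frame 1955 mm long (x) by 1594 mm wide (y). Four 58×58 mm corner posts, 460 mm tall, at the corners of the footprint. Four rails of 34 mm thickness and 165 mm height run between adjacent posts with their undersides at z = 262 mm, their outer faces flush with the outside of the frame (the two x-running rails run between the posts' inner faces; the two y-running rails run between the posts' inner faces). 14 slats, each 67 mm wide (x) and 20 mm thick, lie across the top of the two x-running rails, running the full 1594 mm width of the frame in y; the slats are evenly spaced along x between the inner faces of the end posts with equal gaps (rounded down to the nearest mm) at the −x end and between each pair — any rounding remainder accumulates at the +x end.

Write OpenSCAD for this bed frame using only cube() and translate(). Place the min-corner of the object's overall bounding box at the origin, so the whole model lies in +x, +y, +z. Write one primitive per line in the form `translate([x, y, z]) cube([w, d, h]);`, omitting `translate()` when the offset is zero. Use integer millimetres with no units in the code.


cube([58, 58, 460]);
translate([0, 1536, 0]) cube([58, 58, 460]);
translate([1897, 0, 0]) cube([58, 58, 460]);
translate([1897, 1536, 0]) cube([58, 58, 460]);
translate([58, 0, 262]) cube([1839, 34, 165]);
translate([58, 1560, 262]) cube([1839, 34, 165]);
translate([0, 58, 262]) cube([34, 1478, 165]);
translate([1921, 58, 262]) cube([34, 1478, 165]);
translate([118, 0, 427]) cube([67, 1594, 20]);
translate([245, 0, 427]) cube([67, 1594, 20]);
translate([372, 0, 427]) cube([67, 1594, 20]);
translate([499, 0, 427]) cube([67, 1594, 20]);
translate([626, 0, 427]) cube([67, 1594, 20]);
translate([753, 0, 427]) cube([67, 1594, 20]);
translate([880, 0, 427]) cube([67, 1594, 20]);
translate([1007, 0, 427]) cube([67, 1594, 20]);
translate([1134, 0, 427]) cube([67, 1594, 20]);
translate([1261, 0, 427]) cube([67, 1594, 20]);
translate([1388, 0, 427]) cube([67, 1594, 20]);
translate([1515, 0, 427]) cube([67, 1594, 20]);
translate([1642, 0, 427]) cube([67, 1594, 20]);
translate([1769, 0, 427]) cube([67, 1594, 20]);


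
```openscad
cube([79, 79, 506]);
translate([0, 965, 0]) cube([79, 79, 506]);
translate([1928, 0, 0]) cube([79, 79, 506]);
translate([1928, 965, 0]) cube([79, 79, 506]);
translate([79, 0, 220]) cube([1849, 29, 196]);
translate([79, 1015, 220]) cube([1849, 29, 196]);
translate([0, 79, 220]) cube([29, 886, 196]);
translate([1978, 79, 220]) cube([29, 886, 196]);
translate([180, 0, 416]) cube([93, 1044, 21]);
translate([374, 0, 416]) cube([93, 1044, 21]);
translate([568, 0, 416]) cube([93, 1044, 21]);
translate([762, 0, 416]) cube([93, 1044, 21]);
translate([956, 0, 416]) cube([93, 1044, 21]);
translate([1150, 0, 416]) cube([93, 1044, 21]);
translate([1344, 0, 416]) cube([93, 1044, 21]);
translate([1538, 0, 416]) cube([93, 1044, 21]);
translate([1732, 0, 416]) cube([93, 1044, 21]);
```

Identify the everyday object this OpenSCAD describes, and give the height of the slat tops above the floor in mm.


A bed frame. The slat-top height is 437 mm.

Four posts, four rails, and a row of slats — a bed frame. Slats sit on the rails at z = 220 + 196 = 416; with slat thickness 21, the top is 437 mm.


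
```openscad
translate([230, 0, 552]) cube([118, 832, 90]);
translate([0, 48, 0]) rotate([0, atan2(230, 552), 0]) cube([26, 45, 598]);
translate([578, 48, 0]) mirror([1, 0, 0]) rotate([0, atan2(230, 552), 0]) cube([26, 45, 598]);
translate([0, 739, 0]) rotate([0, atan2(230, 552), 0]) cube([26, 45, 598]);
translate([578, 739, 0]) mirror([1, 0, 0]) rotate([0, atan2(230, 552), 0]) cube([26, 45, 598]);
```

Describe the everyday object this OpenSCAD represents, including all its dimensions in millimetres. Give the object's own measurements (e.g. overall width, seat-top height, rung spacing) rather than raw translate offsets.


A sawhorse. A 118×832×90 mm beam (x, y, z) sits on two A-frame leg pairs. Each pair is two raked legs of 26×45 mm section (45 mm along y) splaying symmetrically in x. Each leg rises 552 mm vertically over 230 mm of horizontal reach and is 598 mm long along its own axis. Every leg's outer bottom edge rests on the floor and its outer top edge meets a bottom edge of the beam — the left legs (tilting toward +x) meet the beam's −x bottom edge, the right legs (their mirror images, tilting toward −x) meet its +x bottom edge — so the leg tops tuck under the beam, the beam's underside is 552 mm above the floor, and the feet are 578 mm apart outside-to-outside with the beam centred between them. The two leg pairs are set in 48 mm from either end of the beam.


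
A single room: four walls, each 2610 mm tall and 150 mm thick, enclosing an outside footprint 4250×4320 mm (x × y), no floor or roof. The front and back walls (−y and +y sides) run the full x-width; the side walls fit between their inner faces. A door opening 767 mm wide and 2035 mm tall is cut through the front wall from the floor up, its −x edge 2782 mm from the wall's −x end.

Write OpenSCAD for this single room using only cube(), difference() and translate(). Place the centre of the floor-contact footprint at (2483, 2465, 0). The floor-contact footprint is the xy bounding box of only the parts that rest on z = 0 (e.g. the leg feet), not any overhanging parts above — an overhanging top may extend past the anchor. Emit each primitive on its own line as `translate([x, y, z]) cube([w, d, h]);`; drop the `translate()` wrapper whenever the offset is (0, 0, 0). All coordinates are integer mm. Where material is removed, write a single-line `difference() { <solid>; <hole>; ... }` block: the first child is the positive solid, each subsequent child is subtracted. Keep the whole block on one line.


difference() { translate([358, 305, 0]) cube([4250, 150, 2610]); translate([3140, 305, 0]) cube([767, 150, 2035]); }
translate([358, 4475, 0]) cube([4250, 150, 2610]);
translate([358, 455, 0]) cube([150, 4020, 2610]);
translate([4458, 455, 0]) cube([150, 4020, 2610]);


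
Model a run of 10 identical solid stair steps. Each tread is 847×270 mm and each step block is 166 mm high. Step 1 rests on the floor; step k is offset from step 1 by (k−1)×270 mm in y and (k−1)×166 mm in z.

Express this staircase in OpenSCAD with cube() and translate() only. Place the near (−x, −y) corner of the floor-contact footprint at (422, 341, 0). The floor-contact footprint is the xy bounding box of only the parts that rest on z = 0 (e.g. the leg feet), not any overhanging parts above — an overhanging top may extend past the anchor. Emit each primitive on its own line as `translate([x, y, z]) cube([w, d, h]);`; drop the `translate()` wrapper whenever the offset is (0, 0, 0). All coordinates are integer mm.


translate([422, 341, 0]) cube([847, 270, 166]);
translate([422, 611, 166]) cube([847, 270, 166]);
translate([422, 881, 332]) cube([847, 270, 166]);
translate([422, 1151, 498]) cube([847, 270, 166]);
translate([422, 1421, 664]) cube([847, 270, 166]);
translate([422, 1691, 830]) cube([847, 270, 166]);
translate([422, 1961, 996]) cube([847, 270, 166]);
translate([422, 2231, 1162]) cube([847, 270, 166]);
translate([422, 2501, 1328]) cube([847, 270, 166]);
translate([422, 2771, 1494]) cube([847, 270, 166]);


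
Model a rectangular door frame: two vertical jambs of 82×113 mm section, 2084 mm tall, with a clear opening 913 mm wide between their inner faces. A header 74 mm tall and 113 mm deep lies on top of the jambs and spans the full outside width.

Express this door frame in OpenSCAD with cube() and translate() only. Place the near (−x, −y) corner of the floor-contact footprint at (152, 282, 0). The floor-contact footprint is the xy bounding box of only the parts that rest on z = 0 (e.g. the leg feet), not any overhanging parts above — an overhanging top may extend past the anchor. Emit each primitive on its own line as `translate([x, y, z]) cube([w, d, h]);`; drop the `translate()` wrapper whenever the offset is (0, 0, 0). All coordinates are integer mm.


translate([152, 282, 0]) cube([82, 113, 2084]);
translate([1147, 282, 0]) cube([82, 113, 2084]);
translate([152, 282, 2084]) cube([1077, 113, 74]);


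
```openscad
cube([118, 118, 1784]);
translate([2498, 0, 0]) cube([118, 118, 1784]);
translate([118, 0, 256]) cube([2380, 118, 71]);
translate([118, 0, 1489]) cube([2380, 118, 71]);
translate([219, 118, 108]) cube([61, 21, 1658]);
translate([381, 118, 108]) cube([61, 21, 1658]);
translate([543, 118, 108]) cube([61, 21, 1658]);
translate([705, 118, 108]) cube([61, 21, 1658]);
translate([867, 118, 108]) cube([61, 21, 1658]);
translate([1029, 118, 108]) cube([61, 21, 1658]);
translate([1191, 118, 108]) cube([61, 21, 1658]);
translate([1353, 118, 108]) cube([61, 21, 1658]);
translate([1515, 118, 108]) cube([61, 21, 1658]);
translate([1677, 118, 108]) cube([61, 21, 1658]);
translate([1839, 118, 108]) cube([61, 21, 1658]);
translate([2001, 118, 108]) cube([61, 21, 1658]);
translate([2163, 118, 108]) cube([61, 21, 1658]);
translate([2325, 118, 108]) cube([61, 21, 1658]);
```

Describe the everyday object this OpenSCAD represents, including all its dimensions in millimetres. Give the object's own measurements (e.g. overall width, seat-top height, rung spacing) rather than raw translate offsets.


A fence section. Two 118×118 mm posts, 1784 mm tall, stand on the floor with a clear span of 2380 mm between their inner faces. Two horizontal rails of 118×71 mm section span the gap between the posts with their undersides at z = 256 mm and z = 1489 mm, flush with the posts' −y face. 14 pickets, each 61 mm wide, 21 mm thick and 1658 mm tall, are fixed to the +y face of the rails with their bottoms at z = 108 mm, spaced across the span with a 101 mm gap after the −x post and between neighbouring pickets, with 112 mm left before the +x post.


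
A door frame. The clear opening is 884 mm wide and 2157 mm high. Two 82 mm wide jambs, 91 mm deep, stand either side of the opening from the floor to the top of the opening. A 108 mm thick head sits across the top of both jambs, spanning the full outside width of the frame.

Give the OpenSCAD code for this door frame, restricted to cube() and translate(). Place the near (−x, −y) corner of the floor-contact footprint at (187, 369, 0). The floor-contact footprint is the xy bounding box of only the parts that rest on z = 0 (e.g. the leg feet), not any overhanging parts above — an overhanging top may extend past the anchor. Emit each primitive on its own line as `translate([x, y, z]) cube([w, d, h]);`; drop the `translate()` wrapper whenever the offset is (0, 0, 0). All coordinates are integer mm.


translate([187, 369, 0]) cube([82, 91, 2157]);
translate([1153, 369, 0]) cube([82, 91, 2157]);
translate([187, 369, 2157]) cube([1048, 91, 108]);


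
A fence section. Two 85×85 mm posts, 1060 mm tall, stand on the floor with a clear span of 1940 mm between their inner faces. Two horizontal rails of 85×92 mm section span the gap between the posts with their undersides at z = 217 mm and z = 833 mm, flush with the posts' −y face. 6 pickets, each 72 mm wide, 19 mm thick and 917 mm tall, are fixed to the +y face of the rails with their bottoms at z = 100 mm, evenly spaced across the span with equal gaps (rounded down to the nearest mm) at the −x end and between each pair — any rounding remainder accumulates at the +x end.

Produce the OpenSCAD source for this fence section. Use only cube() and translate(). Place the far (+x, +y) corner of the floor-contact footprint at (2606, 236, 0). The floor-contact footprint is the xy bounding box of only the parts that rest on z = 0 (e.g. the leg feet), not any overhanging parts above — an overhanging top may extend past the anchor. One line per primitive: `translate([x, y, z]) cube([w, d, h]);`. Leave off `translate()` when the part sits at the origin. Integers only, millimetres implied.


translate([496, 151, 0]) cube([85, 85, 1060]);
translate([2521, 151, 0]) cube([85, 85, 1060]);
translate([581, 151, 217]) cube([1940, 85, 92]);
translate([581, 151, 833]) cube([1940, 85, 92]);
translate([796, 236, 100]) cube([72, 19, 917]);
translate([1083, 236, 100]) cube([72, 19, 917]);
translate([1370, 236, 100]) cube([72, 19, 917]);
translate([1657, 236, 100]) cube([72, 19, 917]);
translate([1944, 236, 100]) cube([72, 19, 917]);
translate([2231, 236, 100]) cube([72, 19, 917]);


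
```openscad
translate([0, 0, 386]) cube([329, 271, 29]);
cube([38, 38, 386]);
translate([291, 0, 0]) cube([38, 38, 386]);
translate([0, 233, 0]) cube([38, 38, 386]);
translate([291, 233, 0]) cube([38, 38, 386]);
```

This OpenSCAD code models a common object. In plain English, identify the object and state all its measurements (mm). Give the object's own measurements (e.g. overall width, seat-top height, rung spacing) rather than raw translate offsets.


A four-legged stool. The seat is a 329×271×29 mm slab whose top surface is at z = 415 mm; four square legs, each 38×38 mm in cross-section, run from the floor (z = 0) to the underside of the seat, each flush with a corner of the seat.


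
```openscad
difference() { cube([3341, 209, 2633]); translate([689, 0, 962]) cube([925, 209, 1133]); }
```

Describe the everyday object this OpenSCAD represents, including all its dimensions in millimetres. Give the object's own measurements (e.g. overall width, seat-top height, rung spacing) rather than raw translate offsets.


A wall 3341 mm long (x), 209 mm thick (y), 2633 mm tall, with a rectangular window opening cut through it. The opening is 925 mm wide and 1133 mm tall; its sill is at z = 962 mm and its near (−x) edge is 689 mm from the wall's −x end. The opening passes through the full wall thickness.


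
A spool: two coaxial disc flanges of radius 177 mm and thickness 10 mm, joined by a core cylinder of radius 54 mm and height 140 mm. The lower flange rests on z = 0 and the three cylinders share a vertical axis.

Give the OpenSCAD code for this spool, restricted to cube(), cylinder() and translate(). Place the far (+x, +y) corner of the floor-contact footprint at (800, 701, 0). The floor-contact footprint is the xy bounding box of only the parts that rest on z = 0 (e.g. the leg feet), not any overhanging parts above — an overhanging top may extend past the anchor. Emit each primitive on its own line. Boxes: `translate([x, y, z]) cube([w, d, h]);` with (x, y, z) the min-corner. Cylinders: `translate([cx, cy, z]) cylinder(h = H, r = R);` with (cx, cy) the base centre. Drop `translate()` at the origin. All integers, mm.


translate([623, 524, 0]) cylinder(h = 10, r = 177);
translate([623, 524, 10]) cylinder(h = 140, r = 54);
translate([623, 524, 150]) cylinder(h = 10, r = 177);


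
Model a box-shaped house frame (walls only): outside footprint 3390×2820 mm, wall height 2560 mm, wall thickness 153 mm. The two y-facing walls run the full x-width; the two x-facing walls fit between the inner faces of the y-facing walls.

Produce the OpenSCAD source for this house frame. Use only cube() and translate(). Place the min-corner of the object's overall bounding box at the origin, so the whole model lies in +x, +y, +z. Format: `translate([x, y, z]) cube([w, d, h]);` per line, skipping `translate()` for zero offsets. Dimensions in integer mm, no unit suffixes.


cube([3390, 153, 2560]);
translate([0, 2667, 0]) cube([3390, 153, 2560]);
translate([0, 153, 0]) cube([153, 2514, 2560]);
translate([3237, 153, 0]) cube([153, 2514, 2560]);


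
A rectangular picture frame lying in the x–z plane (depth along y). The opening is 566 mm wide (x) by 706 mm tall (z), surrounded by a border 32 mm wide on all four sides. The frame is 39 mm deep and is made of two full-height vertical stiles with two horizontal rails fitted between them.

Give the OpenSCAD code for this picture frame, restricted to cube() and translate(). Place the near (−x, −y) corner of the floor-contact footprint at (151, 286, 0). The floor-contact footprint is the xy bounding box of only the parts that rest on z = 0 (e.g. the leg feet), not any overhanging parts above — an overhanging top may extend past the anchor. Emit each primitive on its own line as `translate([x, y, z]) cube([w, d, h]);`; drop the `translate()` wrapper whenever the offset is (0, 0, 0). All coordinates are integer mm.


translate([151, 286, 0]) cube([32, 39, 770]);
translate([749, 286, 0]) cube([32, 39, 770]);
translate([183, 286, 0]) cube([566, 39, 32]);
translate([183, 286, 738]) cube([566, 39, 32]);


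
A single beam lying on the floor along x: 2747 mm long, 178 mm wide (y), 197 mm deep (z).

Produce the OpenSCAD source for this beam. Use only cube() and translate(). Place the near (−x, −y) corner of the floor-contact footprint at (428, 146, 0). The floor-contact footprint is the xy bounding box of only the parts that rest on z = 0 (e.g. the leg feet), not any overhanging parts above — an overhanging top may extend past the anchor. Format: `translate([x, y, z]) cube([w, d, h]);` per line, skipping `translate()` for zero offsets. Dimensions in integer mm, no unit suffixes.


translate([428, 146, 0]) cube([2747, 178, 197]);


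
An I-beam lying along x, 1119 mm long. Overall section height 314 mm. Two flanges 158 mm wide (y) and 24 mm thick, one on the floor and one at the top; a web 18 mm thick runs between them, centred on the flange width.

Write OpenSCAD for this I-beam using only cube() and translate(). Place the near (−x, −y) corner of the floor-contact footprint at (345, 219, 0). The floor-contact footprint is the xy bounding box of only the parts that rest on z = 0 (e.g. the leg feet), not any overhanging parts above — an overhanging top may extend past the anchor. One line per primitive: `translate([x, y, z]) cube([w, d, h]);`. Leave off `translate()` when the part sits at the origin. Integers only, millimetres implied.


translate([345, 219, 0]) cube([1119, 158, 24]);
translate([345, 289, 24]) cube([1119, 18, 266]);
translate([345, 219, 290]) cube([1119, 158, 24]);


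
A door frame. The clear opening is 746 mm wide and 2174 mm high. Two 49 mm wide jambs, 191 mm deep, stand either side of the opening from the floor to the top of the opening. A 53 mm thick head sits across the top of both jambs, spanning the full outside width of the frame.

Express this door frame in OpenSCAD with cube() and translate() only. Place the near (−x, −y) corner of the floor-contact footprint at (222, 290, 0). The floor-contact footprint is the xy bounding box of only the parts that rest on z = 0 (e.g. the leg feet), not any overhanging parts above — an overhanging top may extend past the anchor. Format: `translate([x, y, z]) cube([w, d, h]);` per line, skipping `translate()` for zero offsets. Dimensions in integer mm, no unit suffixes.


translate([222, 290, 0]) cube([49, 191, 2174]);
translate([1017, 290, 0]) cube([49, 191, 2174]);
translate([222, 290, 2174]) cube([844, 191, 53]);


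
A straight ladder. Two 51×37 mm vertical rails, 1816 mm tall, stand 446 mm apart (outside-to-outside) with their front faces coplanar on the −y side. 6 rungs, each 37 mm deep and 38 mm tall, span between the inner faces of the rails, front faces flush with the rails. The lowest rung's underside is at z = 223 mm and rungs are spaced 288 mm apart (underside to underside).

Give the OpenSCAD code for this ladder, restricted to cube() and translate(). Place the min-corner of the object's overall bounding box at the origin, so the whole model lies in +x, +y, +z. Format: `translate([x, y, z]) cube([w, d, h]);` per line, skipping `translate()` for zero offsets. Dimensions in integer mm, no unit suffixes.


cube([51, 37, 1816]);
translate([395, 0, 0]) cube([51, 37, 1816]);
translate([51, 0, 223]) cube([344, 37, 38]);
translate([51, 0, 511]) cube([344, 37, 38]);
translate([51, 0, 799]) cube([344, 37, 38]);
translate([51, 0, 1087]) cube([344, 37, 38]);
translate([51, 0, 1375]) cube([344, 37, 38]);
translate([51, 0, 1663]) cube([344, 37, 38]);


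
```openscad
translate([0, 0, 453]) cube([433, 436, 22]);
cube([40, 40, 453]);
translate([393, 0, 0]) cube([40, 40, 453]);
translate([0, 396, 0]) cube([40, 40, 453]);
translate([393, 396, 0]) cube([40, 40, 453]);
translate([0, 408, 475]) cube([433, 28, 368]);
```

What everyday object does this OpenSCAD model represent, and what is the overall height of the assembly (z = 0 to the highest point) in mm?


A chair. The overall height is 843 mm.

A slab on four corner posts with a tall panel at the back — a chair. The seat slab sits at z = 453 with thickness 22, and the 368 mm backrest starts at the seat top, so the overall height is 453 + 22 + 368 = 843 mm.


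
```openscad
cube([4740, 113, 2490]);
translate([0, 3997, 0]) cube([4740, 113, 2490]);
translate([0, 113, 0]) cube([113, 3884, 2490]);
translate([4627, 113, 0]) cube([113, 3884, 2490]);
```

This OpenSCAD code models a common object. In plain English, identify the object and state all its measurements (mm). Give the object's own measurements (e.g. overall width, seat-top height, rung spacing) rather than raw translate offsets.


The wall frame of a small rectangular building: four walls, each 2490 mm tall and 113 mm thick, enclosing a footprint 4740 mm (x) by 4110 mm (y) outside-to-outside, with no floor or roof. The front and back walls (the −y and +y sides) span the full width; the two side walls fit between them.


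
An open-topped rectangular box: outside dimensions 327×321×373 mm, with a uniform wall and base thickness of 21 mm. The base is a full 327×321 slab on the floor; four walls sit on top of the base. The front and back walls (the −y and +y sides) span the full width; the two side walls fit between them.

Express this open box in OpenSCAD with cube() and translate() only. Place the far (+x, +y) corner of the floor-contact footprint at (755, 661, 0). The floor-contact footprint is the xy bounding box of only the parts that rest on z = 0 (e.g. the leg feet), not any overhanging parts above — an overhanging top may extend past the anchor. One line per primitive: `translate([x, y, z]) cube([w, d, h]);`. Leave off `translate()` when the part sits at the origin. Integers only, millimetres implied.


translate([428, 340, 0]) cube([327, 321, 21]);
translate([428, 340, 21]) cube([327, 21, 352]);
translate([428, 640, 21]) cube([327, 21, 352]);
translate([428, 361, 21]) cube([21, 279, 352]);
translate([734, 361, 21]) cube([21, 279, 352]);


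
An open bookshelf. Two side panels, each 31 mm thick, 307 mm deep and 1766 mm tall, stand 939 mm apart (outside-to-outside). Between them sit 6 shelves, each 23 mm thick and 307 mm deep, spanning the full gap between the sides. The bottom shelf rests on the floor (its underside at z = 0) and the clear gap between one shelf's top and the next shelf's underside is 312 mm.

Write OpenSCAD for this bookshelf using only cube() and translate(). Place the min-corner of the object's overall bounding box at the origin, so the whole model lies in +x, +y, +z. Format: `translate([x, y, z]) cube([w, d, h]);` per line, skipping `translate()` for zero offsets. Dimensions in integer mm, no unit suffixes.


cube([31, 307, 1766]);
translate([908, 0, 0]) cube([31, 307, 1766]);
translate([31, 0, 0]) cube([877, 307, 23]);
translate([31, 0, 335]) cube([877, 307, 23]);
translate([31, 0, 670]) cube([877, 307, 23]);
translate([31, 0, 1005]) cube([877, 307, 23]);
translate([31, 0, 1340]) cube([877, 307, 23]);
translate([31, 0, 1675]) cube([877, 307, 23]);


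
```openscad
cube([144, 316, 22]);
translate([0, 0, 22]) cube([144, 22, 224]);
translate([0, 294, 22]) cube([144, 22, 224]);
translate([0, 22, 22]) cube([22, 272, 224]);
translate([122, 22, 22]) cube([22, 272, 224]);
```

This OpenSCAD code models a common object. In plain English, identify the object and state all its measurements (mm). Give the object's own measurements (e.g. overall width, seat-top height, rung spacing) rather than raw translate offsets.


An open-topped rectangular box: outside dimensions 144×316×246 mm, with a uniform wall and base thickness of 22 mm. The base is a full 144×316 slab on the floor; four walls sit on top of the base. The front and back walls (the −y and +y sides) span the full width; the two side walls fit between them.


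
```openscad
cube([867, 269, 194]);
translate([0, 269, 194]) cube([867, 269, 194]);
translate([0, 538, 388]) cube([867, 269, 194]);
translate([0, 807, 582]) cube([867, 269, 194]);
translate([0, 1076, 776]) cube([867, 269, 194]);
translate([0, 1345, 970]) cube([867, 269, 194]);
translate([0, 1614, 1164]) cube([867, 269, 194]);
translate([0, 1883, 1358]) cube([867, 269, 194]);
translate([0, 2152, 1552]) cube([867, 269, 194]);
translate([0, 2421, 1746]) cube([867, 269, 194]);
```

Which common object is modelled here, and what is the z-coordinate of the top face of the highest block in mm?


A staircase. The total rise is 1940 mm.

10 identical blocks, each offset up and back from the previous — a staircase. Each step is 194 mm tall and there are 10 of them, so the total rise is 10 × 194 = 1940 mm.


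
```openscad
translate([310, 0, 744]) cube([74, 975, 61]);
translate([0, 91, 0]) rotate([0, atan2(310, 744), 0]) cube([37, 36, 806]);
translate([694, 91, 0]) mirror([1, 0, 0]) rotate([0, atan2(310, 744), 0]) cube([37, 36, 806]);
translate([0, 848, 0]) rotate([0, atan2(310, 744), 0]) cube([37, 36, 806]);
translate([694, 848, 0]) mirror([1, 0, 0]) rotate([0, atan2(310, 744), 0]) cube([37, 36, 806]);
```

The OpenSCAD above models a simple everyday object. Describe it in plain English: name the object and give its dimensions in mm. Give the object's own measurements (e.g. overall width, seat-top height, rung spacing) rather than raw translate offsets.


A sawhorse. A 74×975×61 mm beam (x, y, z) sits on two A-frame leg pairs. Each pair is two raked legs of 37×36 mm section (36 mm along y) splaying symmetrically in x. Each leg rises 744 mm vertically over 310 mm of horizontal reach and is 806 mm long along its own axis. Every leg's outer bottom edge rests on the floor and its outer top edge meets a bottom edge of the beam — the left legs (tilting toward +x) meet the beam's −x bottom edge, the right legs (their mirror images, tilting toward −x) meet its +x bottom edge — so the leg tops tuck under the beam, the beam's underside is 744 mm above the floor, and the feet are 694 mm apart outside-to-outside with the beam centred between them. The two leg pairs are set in 91 mm from either end of the beam.


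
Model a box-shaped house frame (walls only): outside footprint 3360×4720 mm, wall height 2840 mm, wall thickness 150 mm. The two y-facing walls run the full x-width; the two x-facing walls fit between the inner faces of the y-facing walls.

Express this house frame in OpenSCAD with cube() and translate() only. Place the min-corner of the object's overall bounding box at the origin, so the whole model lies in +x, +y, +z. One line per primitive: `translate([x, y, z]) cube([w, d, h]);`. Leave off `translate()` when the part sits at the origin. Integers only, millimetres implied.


cube([3360, 150, 2840]);
translate([0, 4570, 0]) cube([3360, 150, 2840]);
translate([0, 150, 0]) cube([150, 4420, 2840]);
translate([3210, 150, 0]) cube([150, 4420, 2840]);


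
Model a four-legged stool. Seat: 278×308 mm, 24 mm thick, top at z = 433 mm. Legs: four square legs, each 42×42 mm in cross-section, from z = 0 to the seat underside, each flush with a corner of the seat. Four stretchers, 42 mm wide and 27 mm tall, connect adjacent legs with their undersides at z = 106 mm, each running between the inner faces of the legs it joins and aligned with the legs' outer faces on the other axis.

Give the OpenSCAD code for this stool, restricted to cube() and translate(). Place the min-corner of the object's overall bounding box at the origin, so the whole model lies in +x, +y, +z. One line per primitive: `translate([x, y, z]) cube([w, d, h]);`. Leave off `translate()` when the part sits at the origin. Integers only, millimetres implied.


// leg_h = 433 - 24 = 409
// stretcher span = 278 - 2*42 = 194
translate([0, 0, 409]) cube([278, 308, 24]);
cube([42, 42, 409]);
translate([236, 0, 0]) cube([42, 42, 409]);
translate([0, 266, 0]) cube([42, 42, 409]);
translate([236, 266, 0]) cube([42, 42, 409]);
translate([42, 0, 106]) cube([194, 42, 27]);
translate([42, 266, 106]) cube([194, 42, 27]);
translate([0, 42, 106]) cube([42, 224, 27]);
translate([236, 42, 106]) cube([42, 224, 27]);


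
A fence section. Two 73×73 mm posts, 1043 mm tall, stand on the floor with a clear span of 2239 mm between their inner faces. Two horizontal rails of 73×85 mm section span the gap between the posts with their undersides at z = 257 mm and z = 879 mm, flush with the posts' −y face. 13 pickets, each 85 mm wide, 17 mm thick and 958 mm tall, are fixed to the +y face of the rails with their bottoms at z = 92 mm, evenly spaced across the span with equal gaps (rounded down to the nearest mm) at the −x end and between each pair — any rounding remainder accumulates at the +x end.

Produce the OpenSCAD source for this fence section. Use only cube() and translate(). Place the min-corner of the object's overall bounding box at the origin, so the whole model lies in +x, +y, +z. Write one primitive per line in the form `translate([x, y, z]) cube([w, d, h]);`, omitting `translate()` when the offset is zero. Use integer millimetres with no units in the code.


cube([73, 73, 1043]);
translate([2312, 0, 0]) cube([73, 73, 1043]);
translate([73, 0, 257]) cube([2239, 73, 85]);
translate([73, 0, 879]) cube([2239, 73, 85]);
translate([154, 73, 92]) cube([85, 17, 958]);
translate([320, 73, 92]) cube([85, 17, 958]);
translate([486, 73, 92]) cube([85, 17, 958]);
translate([652, 73, 92]) cube([85, 17, 958]);
translate([818, 73, 92]) cube([85, 17, 958]);
translate([984, 73, 92]) cube([85, 17, 958]);
translate([1150, 73, 92]) cube([85, 17, 958]);
translate([1316, 73, 92]) cube([85, 17, 958]);
translate([1482, 73, 92]) cube([85, 17, 958]);
translate([1648, 73, 92]) cube([85, 17, 958]);
translate([1814, 73, 92]) cube([85, 17, 958]);
translate([1980, 73, 92]) cube([85, 17, 958]);
translate([2146, 73, 92]) cube([85, 17, 958]);


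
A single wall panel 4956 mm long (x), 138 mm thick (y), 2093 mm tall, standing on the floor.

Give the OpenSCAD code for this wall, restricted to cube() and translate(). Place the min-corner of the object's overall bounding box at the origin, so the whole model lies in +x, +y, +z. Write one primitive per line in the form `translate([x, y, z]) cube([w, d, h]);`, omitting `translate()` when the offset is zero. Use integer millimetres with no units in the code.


cube([4956, 138, 2093]);


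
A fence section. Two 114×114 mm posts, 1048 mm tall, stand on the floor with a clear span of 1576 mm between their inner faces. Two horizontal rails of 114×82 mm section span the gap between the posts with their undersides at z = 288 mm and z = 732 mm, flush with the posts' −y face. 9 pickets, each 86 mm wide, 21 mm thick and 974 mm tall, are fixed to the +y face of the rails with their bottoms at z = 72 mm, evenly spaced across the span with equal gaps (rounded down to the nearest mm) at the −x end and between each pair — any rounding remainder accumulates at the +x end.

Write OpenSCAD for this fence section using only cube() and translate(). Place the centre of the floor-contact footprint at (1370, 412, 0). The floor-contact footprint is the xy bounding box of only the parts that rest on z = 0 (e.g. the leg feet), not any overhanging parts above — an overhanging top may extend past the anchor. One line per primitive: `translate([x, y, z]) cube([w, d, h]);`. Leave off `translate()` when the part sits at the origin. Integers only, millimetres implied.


translate([468, 355, 0]) cube([114, 114, 1048]);
translate([2158, 355, 0]) cube([114, 114, 1048]);
translate([582, 355, 288]) cube([1576, 114, 82]);
translate([582, 355, 732]) cube([1576, 114, 82]);
translate([662, 469, 72]) cube([86, 21, 974]);
translate([828, 469, 72]) cube([86, 21, 974]);
translate([994, 469, 72]) cube([86, 21, 974]);
translate([1160, 469, 72]) cube([86, 21, 974]);
translate([1326, 469, 72]) cube([86, 21, 974]);
translate([1492, 469, 72]) cube([86, 21, 974]);
translate([1658, 469, 72]) cube([86, 21, 974]);
translate([1824, 469, 72]) cube([86, 21, 974]);
translate([1990, 469, 72]) cube([86, 21, 974]);


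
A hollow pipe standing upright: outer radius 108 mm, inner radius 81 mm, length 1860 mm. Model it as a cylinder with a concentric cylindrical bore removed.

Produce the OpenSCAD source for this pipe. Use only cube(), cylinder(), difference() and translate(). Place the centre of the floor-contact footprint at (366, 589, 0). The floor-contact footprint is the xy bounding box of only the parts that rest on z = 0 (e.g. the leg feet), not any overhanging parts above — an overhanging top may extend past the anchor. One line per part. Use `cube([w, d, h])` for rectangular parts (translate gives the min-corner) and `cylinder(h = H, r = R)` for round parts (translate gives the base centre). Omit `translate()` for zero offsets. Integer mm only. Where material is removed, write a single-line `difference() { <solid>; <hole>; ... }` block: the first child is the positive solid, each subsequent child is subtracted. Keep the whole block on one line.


difference() { translate([366, 589, 0]) cylinder(h = 1860, r = 108); translate([366, 589, 0]) cylinder(h = 1860, r = 81); }


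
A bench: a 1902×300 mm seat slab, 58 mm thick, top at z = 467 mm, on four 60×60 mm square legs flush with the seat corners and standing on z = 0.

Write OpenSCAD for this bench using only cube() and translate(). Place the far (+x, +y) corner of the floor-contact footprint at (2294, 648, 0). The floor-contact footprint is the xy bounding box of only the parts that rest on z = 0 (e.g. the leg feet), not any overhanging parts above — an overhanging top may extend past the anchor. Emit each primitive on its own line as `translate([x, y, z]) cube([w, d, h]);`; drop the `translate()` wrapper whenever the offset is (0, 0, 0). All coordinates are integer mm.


translate([392, 348, 409]) cube([1902, 300, 58]);
translate([392, 348, 0]) cube([60, 60, 409]);
translate([392, 588, 0]) cube([60, 60, 409]);
translate([2234, 348, 0]) cube([60, 60, 409]);
translate([2234, 588, 0]) cube([60, 60, 409]);


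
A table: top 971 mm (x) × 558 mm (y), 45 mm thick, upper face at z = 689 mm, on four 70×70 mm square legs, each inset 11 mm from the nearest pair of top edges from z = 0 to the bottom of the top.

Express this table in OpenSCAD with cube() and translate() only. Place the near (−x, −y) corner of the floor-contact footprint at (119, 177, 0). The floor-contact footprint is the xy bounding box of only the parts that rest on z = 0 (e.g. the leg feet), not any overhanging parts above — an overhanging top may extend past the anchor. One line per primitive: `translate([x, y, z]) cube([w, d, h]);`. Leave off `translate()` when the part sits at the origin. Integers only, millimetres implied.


translate([108, 166, 644]) cube([971, 558, 45]);
translate([119, 177, 0]) cube([70, 70, 644]);
translate([998, 177, 0]) cube([70, 70, 644]);
translate([119, 643, 0]) cube([70, 70, 644]);
translate([998, 643, 0]) cube([70, 70, 644]);
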